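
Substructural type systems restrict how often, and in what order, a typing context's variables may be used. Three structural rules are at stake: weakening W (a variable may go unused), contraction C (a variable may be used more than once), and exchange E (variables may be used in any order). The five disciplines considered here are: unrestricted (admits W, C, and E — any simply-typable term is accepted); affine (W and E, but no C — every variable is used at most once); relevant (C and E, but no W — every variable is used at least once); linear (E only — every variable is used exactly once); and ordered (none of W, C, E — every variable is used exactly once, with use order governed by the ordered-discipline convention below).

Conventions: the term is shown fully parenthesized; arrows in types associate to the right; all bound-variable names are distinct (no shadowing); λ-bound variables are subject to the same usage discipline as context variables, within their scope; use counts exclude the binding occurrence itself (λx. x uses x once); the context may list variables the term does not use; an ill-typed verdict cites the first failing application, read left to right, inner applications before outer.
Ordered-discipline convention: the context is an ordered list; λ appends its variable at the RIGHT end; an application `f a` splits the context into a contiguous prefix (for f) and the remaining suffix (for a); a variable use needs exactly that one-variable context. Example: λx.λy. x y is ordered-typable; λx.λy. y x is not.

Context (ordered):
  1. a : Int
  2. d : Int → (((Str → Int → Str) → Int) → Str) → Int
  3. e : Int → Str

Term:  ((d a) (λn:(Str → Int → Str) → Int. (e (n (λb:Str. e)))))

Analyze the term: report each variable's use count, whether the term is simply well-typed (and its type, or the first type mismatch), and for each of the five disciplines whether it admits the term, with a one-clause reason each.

variable uses: a: 1; d: 1; e: 2; n [bound]: 1; b [bound]: 0
left-to-right use order: d, a, e, n, e
typing: ✓ — Int
ordered ✗ (e ×2 used more than once (contraction); b left unused)
linear ✗ (e ×2 used more than once (contraction); b left unused)
affine ✗ (e ×2 used more than once (contraction))
relevant ✗ (b left unused)
unrestricted ✓ (typability at Int is all that's needed)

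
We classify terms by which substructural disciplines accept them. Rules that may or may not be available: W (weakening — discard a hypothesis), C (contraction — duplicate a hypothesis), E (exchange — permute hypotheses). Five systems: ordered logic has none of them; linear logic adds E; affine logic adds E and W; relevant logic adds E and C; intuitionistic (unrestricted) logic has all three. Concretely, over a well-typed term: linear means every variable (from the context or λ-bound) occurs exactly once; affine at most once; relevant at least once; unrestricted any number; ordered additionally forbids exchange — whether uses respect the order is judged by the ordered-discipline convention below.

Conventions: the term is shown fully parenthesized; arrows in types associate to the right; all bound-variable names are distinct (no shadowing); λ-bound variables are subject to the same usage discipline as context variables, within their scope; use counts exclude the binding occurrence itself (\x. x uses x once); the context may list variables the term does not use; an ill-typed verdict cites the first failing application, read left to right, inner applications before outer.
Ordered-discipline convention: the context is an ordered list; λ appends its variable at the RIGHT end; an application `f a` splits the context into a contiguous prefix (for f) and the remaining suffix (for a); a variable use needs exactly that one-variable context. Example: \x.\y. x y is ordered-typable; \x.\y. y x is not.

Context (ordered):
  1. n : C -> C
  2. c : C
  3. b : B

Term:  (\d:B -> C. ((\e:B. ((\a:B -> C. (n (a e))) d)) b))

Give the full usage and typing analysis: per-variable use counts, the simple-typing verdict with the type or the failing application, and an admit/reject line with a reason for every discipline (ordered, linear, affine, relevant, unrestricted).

counts: n: 1, c: 0, b: 1, d (bound): 1, e (bound): 1, a (bound): 1
left-to-right use order: n, a, e, d, b
typing: ✓ — (B -> C) -> C
ordered: ✗, unused: c — weakening required
linear: ✗, unused: c — weakening required
affine: ✓, at most one use each (n, c, b, d, e, a)
relevant: ✗, unused: c — weakening required
unrestricted: ✓, type-checks ((B -> C) -> C) and nothing is barred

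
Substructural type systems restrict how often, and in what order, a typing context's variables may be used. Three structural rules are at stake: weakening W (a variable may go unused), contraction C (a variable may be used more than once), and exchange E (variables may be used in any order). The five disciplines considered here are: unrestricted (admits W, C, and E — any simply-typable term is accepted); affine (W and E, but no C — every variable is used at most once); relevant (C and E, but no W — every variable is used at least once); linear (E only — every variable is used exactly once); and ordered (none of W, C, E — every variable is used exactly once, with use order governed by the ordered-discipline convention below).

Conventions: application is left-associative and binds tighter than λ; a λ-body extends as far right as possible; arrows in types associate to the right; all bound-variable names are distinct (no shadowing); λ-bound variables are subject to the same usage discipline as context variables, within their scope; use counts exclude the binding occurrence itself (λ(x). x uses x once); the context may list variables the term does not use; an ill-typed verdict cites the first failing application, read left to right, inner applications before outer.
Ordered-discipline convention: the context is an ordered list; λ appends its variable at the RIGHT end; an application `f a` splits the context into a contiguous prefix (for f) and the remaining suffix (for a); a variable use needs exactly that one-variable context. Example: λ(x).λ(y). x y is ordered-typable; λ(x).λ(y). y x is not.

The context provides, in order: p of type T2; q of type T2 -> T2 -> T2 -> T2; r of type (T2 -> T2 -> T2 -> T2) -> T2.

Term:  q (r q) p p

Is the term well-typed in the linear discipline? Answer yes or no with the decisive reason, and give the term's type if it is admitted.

no — repeated use of p ×2, q ×2
counts: p=2; q=2; r=1
use order (left to right): q, r, q, p, p
typing: the term checks, with type T2
across the five disciplines: ordered ✗; linear ✗; affine ✗; relevant ✓; unrestricted ✓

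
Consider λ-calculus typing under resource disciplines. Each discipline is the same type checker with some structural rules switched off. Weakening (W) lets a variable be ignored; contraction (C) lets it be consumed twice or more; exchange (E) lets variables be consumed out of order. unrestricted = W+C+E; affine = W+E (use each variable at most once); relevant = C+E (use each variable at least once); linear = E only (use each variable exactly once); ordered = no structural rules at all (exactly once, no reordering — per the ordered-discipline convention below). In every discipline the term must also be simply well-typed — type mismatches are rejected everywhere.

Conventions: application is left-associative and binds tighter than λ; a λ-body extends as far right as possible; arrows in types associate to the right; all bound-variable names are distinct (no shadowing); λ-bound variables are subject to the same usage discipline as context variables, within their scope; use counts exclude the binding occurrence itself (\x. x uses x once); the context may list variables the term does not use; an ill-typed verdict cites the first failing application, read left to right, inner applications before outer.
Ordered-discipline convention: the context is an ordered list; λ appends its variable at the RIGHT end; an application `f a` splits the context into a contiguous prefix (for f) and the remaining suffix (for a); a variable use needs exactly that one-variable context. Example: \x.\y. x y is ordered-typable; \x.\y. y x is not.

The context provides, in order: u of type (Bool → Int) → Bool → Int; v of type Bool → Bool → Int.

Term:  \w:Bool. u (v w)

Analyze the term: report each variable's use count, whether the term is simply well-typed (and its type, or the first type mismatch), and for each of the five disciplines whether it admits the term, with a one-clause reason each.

counts: u ×1, v ×1, w (λ-bound) ×1
order of uses: u, v, w
typing: the term checks, with type Bool → Bool → Int
ordered ✓ (single-use (u, v, w), ordered derivation ok)
linear ✓ (u, v, w: one use apiece)
affine ✓ (no duplicate uses among u, v, w)
relevant ✓ (u, v, w: all used, weakening unneeded)
unrestricted ✓ (typability at Bool → Bool → Int is all that's needed)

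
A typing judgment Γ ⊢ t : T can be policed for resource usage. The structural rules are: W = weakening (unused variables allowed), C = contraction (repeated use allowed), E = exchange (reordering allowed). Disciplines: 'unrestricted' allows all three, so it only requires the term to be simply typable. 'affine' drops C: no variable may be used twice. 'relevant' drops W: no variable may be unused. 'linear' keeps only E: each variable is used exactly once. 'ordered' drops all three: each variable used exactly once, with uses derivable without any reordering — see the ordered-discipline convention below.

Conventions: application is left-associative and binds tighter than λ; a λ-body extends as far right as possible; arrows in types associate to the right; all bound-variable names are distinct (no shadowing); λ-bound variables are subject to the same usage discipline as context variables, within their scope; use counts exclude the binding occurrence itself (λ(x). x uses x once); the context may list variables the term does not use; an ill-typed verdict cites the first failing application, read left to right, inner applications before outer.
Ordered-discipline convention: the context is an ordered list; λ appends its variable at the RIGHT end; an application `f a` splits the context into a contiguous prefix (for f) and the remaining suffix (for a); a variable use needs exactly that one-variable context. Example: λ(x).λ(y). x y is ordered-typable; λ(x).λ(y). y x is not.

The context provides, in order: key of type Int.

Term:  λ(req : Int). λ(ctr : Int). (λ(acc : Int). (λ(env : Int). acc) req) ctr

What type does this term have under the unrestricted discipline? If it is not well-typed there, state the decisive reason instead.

term : Int -> Int -> Int
counts: key=0, req (λ-bound)=1, ctr (λ-bound)=1, acc (λ-bound)=1, env (λ-bound)=0
uses in reading order: acc, req, ctr
typing: well-typed — term : Int -> Int -> Int
all disciplines: ordered ✗ | linear ✗ | affine ✓ | relevant ✗ | unrestricted ✓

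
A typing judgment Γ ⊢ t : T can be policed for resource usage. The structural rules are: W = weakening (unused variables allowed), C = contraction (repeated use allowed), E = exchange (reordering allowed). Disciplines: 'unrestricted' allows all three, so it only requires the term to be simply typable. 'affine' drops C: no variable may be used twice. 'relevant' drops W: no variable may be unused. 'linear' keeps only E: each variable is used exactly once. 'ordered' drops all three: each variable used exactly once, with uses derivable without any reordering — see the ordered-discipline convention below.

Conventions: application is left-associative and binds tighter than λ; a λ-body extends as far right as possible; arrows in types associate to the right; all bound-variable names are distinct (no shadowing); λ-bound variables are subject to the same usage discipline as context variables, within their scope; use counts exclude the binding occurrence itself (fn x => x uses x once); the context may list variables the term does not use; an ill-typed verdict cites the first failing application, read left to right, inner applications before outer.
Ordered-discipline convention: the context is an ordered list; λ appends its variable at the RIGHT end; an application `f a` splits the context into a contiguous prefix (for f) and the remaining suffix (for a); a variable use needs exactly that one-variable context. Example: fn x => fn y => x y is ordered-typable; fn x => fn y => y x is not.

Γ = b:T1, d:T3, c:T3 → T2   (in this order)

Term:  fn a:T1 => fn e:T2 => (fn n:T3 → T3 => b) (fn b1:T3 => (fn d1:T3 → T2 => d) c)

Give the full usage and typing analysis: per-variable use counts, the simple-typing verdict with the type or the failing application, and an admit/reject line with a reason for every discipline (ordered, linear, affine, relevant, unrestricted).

use counts: b: 1, d: 1, c: 1, a (λ-bound): 0, e (λ-bound): 0, n (λ-bound): 0, b1 (λ-bound): 0, d1 (λ-bound): 0
left-to-right use order: b, d, c
typing: well-typed — term : T1 → T2 → T1
ordered: ✗, needs weakening: a, e, n, b1, d1 unused
linear: ✗, needs weakening: a, e, n, b1, d1 unused
affine: ✓, no duplicate uses among b, d, c, a, e, n, b1, d1
relevant: ✗, needs weakening: a, e, n, b1, d1 unused
unrestricted: ✓, type-checks (T1 → T2 → T1) and nothing is barred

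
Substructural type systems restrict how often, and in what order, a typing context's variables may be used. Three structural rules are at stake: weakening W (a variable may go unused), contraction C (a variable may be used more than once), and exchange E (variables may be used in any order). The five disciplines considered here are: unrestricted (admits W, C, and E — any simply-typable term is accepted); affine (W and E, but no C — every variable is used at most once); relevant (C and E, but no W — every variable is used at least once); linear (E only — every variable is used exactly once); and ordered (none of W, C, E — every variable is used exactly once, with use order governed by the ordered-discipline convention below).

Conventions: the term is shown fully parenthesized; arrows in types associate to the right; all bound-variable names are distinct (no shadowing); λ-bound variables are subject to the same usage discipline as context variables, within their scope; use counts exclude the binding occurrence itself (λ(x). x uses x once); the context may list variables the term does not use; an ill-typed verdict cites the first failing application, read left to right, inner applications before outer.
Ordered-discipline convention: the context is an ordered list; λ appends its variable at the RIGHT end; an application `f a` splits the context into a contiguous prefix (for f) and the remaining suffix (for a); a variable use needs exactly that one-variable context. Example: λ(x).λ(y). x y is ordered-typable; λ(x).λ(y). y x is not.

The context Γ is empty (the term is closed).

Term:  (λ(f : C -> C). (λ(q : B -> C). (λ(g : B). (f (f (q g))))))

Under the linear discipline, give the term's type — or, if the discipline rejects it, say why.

not well-typed under linear — repeated use of f ×2
use counts: f [bound] ×2; q [bound] ×1; g [bound] ×1
left-to-right use order: f, f, q, g
typing: well-typed — term : (C -> C) -> (B -> C) -> B -> C
per-discipline verdicts: ordered ✗, linear ✗, affine ✗, relevant ✓, unrestricted ✓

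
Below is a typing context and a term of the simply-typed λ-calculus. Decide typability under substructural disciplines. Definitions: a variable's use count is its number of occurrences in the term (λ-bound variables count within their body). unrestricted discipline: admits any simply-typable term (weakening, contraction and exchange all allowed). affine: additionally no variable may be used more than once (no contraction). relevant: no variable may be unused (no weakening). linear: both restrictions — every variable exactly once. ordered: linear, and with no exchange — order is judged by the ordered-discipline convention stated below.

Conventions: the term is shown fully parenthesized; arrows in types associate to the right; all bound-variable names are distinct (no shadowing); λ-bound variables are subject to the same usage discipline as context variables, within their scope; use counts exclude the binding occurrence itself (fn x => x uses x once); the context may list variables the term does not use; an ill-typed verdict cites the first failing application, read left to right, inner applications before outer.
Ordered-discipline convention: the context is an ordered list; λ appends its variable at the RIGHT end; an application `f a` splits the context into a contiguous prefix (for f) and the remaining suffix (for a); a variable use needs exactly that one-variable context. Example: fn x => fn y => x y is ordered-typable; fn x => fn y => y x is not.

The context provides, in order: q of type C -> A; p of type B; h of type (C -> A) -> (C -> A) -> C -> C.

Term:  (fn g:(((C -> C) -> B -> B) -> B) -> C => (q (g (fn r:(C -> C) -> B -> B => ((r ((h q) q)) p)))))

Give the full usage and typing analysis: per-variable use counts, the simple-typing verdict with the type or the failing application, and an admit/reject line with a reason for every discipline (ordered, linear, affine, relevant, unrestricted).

usage: q=3, p=1, h=1, g [bound]=1, r [bound]=1
use order (left to right): q, g, r, h, q, q, p
typing: ✓ — ((((C -> C) -> B -> B) -> B) -> C) -> A
ordered: ✗ — needs contraction — q ×3
linear: ✗ — needs contraction — q ×3
affine: ✗ — needs contraction — q ×3
relevant: ✓ — q, p, h, g, r: all used, weakening unneeded
unrestricted: ✓ — typability at ((((C -> C) -> B -> B) -> B) -> C) -> A is all that's needed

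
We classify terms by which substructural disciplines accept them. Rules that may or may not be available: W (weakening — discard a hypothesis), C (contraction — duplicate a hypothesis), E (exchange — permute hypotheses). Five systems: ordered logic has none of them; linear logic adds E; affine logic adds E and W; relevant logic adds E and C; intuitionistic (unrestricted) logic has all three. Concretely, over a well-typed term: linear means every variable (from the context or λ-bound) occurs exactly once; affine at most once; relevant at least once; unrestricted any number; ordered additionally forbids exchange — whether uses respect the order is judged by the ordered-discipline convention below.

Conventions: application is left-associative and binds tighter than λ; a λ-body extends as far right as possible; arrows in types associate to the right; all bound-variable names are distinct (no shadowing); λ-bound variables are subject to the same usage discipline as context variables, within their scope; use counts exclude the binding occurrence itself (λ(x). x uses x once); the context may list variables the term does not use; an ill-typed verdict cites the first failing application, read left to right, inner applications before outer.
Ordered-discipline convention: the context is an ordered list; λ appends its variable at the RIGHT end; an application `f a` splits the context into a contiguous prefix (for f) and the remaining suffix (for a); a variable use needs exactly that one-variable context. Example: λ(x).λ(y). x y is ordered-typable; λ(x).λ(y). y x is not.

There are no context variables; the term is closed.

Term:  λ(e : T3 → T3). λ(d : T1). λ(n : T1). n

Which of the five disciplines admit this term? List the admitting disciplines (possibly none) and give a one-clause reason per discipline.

admitted in: affine, unrestricted
use counts: e (bound): 0×, d (bound): 0×, n (bound): 1×
order of uses: n
typing: the term checks, with type (T3 → T3) → T1 → T1 → T1
ordered: ✗, needs weakening: e, d unused
linear: ✗, needs weakening: e, d unused
affine: ✓, none of e, d, n used more than once
relevant: ✗, needs weakening: e, d unused
unrestricted: ✓, typability at (T3 → T3) → T1 → T1 → T1 is all that's needed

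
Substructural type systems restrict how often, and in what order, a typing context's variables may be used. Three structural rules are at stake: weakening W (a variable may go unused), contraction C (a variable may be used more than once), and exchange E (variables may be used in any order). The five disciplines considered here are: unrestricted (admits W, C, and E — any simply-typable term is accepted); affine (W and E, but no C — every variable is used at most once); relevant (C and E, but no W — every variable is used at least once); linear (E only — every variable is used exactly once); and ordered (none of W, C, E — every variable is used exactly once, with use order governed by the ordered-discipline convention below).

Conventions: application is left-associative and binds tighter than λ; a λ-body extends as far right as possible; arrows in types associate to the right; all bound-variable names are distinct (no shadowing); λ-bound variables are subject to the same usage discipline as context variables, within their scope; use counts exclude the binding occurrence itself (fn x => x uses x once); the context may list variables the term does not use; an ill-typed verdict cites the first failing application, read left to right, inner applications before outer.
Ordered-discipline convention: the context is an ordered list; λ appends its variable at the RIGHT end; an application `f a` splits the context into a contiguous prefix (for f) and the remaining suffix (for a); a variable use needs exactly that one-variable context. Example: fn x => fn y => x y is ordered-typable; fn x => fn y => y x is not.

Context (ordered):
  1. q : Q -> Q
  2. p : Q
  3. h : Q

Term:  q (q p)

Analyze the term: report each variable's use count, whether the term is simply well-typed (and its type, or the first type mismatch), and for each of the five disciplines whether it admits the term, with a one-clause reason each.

variable uses: q: 2×, p: 1×, h: 0×
use order (left to right): q, q, p
typing: well-typed at Q
ordered: ✗ — q ×2 used more than once (contraction); h left unused
linear: ✗ — q ×2 used more than once (contraction); h left unused
affine: ✗ — q ×2 used more than once (contraction)
relevant: ✗ — h left unused
unrestricted: ✓ — simply typable at Q; W, C, E all held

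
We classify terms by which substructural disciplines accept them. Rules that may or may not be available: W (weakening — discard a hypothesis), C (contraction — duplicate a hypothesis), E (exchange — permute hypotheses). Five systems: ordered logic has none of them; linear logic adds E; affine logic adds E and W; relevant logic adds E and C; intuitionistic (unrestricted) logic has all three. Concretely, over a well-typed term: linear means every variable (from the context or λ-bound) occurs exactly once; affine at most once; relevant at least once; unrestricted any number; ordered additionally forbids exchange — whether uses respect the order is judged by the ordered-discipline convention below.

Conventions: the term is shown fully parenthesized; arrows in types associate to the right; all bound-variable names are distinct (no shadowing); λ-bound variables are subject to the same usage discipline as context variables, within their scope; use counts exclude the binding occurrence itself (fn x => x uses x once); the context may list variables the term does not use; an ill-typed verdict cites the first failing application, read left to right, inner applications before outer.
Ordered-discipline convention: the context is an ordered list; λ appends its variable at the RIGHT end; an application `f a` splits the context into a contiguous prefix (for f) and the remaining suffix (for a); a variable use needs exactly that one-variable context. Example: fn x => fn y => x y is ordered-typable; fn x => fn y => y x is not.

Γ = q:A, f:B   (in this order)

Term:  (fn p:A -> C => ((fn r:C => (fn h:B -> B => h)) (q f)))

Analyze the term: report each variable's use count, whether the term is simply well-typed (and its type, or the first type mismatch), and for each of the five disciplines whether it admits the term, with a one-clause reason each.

use counts: q: 1×; f: 1×; p [bound]: 0×; r [bound]: 0×; h [bound]: 1×
use order (left to right): h, q, f
typing: ill-typed: non-function type A applied to an argument
ordered: ✗ — a type mismatch blocks all five
linear: ✗ — the type mismatch rejects it
affine: ✗ — not simply typable
relevant: ✗ — fails simple typing
unrestricted: ✗ — a type mismatch blocks all five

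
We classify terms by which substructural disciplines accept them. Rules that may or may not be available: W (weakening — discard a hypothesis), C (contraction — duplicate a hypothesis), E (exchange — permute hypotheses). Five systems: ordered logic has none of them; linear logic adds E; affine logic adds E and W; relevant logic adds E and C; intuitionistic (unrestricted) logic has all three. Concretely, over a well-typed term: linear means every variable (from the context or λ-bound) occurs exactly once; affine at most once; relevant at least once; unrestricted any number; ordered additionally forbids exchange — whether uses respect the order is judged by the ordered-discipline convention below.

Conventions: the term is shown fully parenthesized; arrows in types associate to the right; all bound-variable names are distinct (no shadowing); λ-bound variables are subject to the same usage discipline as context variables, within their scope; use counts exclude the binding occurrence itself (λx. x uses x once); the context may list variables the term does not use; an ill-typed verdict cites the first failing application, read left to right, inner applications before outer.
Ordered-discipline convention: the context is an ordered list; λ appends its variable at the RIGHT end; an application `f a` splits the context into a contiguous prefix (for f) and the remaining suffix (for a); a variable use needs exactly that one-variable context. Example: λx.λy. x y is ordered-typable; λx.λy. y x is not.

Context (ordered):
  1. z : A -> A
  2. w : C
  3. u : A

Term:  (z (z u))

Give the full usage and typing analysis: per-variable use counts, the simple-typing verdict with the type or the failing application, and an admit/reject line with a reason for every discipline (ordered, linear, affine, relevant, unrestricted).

counts: z: 2; w: 0; u: 1
uses in reading order: z, z, u
typing: the term checks, with type A
ordered ✗ (needs contraction — z ×2; w never used (weakening))
linear ✗ (needs contraction — z ×2; w never used (weakening))
affine ✗ (needs contraction — z ×2)
relevant ✗ (w never used (weakening))
unrestricted ✓ (type-checks (A) and nothing is barred)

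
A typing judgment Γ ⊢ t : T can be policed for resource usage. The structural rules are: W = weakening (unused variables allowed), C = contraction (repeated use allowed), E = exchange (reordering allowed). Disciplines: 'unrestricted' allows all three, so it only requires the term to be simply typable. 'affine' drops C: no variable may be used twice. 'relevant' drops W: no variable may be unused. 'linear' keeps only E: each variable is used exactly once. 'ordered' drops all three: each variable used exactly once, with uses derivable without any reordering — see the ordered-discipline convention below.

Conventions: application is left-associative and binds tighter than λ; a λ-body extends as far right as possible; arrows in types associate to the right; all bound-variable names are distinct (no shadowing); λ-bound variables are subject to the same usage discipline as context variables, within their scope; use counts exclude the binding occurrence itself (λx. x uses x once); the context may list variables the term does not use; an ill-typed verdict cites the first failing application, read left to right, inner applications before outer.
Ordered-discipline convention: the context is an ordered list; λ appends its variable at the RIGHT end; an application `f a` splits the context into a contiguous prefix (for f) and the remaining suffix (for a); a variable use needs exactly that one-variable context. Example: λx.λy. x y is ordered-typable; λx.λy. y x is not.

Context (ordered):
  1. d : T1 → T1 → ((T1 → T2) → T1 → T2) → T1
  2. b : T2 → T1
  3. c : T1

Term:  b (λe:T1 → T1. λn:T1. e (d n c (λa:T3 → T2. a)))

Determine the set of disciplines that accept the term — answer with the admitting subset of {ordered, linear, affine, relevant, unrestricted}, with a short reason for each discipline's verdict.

admitted in: none
counts: d: 1×, b: 1×, c: 1×, e [bound]: 1×, n [bound]: 1×, a [bound]: 1×
use order (left to right): b, e, d, n, c, a
typing: ill-typed: an application expects (T1 → T2) → T1 → T2 but receives (T3 → T2) → T3 → T2
ordered: ✗, the type mismatch rejects it
linear: ✗, not simply typable
affine: ✗, fails simple typing
relevant: ✗, a type mismatch blocks all five
unrestricted: ✗, the type mismatch rejects it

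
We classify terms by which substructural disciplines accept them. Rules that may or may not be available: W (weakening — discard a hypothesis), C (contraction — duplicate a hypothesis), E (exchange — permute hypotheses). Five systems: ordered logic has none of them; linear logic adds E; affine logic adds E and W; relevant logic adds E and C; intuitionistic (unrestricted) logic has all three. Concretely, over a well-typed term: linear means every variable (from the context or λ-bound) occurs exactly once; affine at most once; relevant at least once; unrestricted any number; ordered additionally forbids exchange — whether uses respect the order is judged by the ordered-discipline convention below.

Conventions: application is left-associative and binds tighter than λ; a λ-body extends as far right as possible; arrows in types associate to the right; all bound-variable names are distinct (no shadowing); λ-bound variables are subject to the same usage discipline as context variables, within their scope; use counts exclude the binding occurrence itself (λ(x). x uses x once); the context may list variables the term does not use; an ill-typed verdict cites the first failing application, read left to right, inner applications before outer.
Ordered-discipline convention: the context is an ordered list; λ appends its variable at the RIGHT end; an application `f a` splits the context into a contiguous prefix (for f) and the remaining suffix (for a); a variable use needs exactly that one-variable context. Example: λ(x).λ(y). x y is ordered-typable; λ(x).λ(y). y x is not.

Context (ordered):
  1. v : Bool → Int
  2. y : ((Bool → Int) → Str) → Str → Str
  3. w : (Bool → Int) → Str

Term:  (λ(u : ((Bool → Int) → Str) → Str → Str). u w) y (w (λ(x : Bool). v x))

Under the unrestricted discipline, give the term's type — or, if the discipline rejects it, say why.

term : Str
usage: v=1, y=1, w=2, u [bound]=1, x [bound]=1
use order (left to right): u, w, y, w, v, x
typing: well-typed at Str
summary: ordered ✗ · linear ✗ · affine ✗ · relevant ✓ · unrestricted ✓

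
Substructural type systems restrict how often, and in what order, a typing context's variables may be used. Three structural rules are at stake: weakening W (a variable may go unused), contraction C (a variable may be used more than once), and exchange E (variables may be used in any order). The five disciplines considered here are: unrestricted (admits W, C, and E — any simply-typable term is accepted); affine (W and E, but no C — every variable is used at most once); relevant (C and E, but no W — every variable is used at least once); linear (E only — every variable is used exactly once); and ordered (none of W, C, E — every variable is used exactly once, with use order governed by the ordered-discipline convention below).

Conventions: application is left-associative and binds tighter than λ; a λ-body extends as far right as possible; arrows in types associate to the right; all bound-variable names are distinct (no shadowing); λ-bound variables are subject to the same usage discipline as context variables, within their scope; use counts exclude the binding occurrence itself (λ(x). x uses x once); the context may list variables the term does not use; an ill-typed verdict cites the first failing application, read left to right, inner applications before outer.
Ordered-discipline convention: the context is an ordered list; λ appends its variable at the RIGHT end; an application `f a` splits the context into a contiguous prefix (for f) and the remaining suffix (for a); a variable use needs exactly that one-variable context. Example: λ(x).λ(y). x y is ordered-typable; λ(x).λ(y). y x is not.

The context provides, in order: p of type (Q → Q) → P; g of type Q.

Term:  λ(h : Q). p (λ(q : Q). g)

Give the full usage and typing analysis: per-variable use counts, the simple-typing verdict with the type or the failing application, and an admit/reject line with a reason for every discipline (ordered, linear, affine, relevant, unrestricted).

variable uses: p=1; g=1; h (bound)=0; q (bound)=0
order of uses: p, g
typing: ✓ — Q → P
ordered: ✗ — h, q never used (weakening)
linear: ✗ — h, q never used (weakening)
affine: ✓ — at most one use each (p, g, h, q)
relevant: ✗ — h, q never used (weakening)
unrestricted: ✓ — type-checks (Q → P) and nothing is barred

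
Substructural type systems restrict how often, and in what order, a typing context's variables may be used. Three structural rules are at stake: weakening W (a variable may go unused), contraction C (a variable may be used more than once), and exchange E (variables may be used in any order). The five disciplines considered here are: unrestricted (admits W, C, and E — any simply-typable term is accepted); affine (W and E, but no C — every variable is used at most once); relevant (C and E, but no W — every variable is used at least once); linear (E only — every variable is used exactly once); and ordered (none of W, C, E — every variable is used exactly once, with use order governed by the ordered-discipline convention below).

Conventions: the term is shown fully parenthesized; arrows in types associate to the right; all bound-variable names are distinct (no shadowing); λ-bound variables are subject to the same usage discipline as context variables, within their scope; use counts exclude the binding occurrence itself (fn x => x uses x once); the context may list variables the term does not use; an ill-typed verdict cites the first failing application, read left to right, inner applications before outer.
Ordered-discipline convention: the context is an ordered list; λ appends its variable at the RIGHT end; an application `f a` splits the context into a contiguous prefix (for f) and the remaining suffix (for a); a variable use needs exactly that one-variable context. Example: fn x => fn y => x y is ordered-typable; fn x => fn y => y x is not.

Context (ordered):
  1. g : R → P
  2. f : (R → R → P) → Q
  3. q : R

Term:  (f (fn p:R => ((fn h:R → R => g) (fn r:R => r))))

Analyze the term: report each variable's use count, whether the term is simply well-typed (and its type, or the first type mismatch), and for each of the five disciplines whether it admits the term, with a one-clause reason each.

variable uses: g: 1, f: 1, q: 0, p [bound]: 0, h [bound]: 0, r [bound]: 1
left-to-right use order: f, g, r
typing: ✓ — Q
ordered: ✗, needs weakening: q, p, h unused
linear: ✗, needs weakening: q, p, h unused
affine: ✓, none of g, f, q, p, h, r used more than once
relevant: ✗, needs weakening: q, p, h unused
unrestricted: ✓, well-typed at Q; no restrictions here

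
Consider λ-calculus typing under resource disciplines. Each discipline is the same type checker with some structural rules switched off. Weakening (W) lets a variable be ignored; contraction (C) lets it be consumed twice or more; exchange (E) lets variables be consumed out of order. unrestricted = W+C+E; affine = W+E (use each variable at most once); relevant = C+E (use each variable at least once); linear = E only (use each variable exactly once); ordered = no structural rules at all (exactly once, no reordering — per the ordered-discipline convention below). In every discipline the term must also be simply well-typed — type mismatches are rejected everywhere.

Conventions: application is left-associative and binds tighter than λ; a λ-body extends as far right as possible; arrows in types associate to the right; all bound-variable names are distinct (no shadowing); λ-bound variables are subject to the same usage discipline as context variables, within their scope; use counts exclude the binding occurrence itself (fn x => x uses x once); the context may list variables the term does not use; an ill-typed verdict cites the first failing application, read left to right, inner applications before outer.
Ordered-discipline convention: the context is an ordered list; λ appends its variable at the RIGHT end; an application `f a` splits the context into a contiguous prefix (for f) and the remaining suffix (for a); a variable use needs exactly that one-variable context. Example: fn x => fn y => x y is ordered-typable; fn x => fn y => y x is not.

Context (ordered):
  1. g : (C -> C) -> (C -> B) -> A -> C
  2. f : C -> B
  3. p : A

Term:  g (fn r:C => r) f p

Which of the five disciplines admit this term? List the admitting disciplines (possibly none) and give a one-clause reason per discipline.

admitting disciplines: ordered, linear, affine, relevant, unrestricted
counts: g: 1×, f: 1×, p: 1×, r (λ-bound): 1×
order of uses: g, r, f, p
typing: well-typed — term : C
ordered: ✓ — single-use (g, f, p, r), ordered derivation ok
linear: ✓ — single use per variable (g, f, p, r)
affine: ✓ — no duplicate uses among g, f, p, r
relevant: ✓ — none of g, f, p, r goes unused
unrestricted: ✓ — simply typable at C; W, C, E all held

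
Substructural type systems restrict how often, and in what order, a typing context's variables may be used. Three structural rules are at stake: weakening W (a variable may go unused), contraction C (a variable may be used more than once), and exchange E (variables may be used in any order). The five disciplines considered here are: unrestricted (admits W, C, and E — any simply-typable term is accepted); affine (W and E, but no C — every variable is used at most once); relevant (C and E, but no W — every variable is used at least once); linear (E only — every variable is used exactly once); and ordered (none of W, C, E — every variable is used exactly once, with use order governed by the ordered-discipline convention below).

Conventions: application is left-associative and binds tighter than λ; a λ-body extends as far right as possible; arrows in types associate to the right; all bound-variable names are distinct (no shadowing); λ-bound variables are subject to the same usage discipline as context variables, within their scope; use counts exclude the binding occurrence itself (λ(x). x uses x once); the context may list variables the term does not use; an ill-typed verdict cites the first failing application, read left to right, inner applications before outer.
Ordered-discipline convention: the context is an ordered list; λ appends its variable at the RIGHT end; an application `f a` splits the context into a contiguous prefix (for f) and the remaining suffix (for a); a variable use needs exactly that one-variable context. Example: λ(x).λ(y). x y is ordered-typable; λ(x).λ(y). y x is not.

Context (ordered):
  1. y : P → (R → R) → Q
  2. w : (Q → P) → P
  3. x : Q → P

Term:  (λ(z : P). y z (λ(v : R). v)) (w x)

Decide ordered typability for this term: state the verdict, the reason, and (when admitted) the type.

yes — one use each (y, w, x, z, v); ordered split holds; term : Q
counts: y: 1; w: 1; x: 1; z (bound): 1; v (bound): 1
use order (left to right): y, z, v, w, x
typing: ✓ — Q
per-discipline verdicts: ordered ✓ · linear ✓ · affine ✓ · relevant ✓ · unrestricted ✓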